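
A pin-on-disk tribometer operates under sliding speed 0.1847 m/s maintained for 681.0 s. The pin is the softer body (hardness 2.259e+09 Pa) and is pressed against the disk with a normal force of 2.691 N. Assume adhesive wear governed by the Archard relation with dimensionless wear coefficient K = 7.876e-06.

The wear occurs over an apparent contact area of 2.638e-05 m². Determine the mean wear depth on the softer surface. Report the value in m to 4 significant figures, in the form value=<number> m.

value=4.473e-08 m

The algebra holds exact precision. Printed values are rounded. Rounded once at the end to 4 significant figures.
Convert: Distance L = v·t = 0.1847 m/s × 681.0 s = 125.8 m.
SI base units throughout: W = 2.691 N, H = 2.259e+09 Pa, K = 7.876e-06.
Apply Archard: V = K·W·L/H = 7.876e-06 · 2.691 · 125.8 / 2.259e+09 = 1.180e-12 m³.
Average depth h = V/A = 1.180e-12 / 2.638e-05 = 4.473e-08 m.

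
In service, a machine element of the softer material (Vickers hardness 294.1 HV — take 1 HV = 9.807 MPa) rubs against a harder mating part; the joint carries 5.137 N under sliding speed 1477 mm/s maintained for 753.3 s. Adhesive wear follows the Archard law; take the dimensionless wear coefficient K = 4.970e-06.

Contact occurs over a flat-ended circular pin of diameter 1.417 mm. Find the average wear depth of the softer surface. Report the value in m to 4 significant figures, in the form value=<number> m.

All working math carries exact precision — quoted intermediates are rounded — rounded once at the end: 4 significant digits.
Convert: Sliding speed v = 1477 mm/s = 1.477 m/s. Total distance L = v·t = 1.477 m/s × 753.3 s = 1113 m.
Convert: Hardness H = 294.1 HV × 9.807 MPa/HV = 2884 MPa = 2.884e+09 Pa.
Convert: Pin diameter d = 1.417 mm = 0.001417 m. Contact area A = π·d²/4 = π·(0.001417 m)²/4 = 1.577e-06 m².
Restated in SI base units: W = 5.137 N, H = 2.884e+09 Pa, K = 4.970e-06.
Wear volume V = K·W·L/H = 4.970e-06 · 5.137 · 1113 / 2.884e+09 = 9.849e-12 m³.
Wear depth h = V/A = 9.849e-12 / 1.577e-06 = 6.245e-06 m.

value=6.245e-06 m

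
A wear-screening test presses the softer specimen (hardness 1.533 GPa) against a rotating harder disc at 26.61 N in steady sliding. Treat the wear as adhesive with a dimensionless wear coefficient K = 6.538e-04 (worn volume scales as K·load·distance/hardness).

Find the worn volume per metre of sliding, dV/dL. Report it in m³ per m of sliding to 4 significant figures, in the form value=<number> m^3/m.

The intermediates are displayed rounded. Every step runs at full precision, and rounded once at the end to four significant figures.
Hardness H = 1.533 GPa = 1.533e+09 Pa.
Collected in SI base units: W = 26.61 N, H = 1.533e+09 Pa, K = 6.538e-04.
Volumetric rate dV/dL = K·W/H (no L dependence): 6.538e-04 · 26.61 / 1.533e+09 = 1.135e-11 m³/m.

value=1.135e-11 m^3/m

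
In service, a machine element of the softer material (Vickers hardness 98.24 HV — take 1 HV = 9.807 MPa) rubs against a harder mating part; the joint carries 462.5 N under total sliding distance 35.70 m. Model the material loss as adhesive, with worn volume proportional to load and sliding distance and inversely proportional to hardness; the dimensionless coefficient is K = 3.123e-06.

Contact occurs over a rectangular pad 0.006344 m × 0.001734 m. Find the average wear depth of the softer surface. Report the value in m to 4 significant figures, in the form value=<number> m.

value=4.865e-06 m

All working math carries exact precision, and the intermediates are printed rounded — a single final rounding: 4 significant digits.
Hardness H = 98.24 HV × 9.807 MPa/HV = 963.4 MPa = 9.634e+08 Pa.
Contact area A = 0.006344 m × 0.001734 m = 1.100e-05 m².
As SI base values: W = 462.5 N, H = 9.634e+08 Pa, K = 3.123e-06.
Archard volume V = K·W·L/H = 3.123e-06 · 462.5 · 35.70 / 9.634e+08 = 5.352e-11 m³.
Depth of wear h = V/A = 5.352e-11 / 1.100e-05 = 4.865e-06 m.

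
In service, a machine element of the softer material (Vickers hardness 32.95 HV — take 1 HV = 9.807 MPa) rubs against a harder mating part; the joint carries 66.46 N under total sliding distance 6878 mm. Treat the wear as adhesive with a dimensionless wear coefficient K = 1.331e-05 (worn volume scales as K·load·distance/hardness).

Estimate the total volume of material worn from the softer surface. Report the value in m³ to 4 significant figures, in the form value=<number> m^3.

value=1.883e-11 m^3

Intermediates appear rounded — every step maintains exact precision — rounded once at the end to 4 significant figures.
Convert: Path length L = 6878 mm = 6.878 m.
Convert: Hardness H = 32.95 HV × 9.807 MPa/HV = 323.1 MPa = 3.231e+08 Pa.
In SI base units, W = 66.46 N, H = 3.231e+08 Pa, K = 1.331e-05.
Worn volume V = K·W·L/H = 1.331e-05 · 66.46 · 6.878 / 3.231e+08 = 1.883e-11 m³.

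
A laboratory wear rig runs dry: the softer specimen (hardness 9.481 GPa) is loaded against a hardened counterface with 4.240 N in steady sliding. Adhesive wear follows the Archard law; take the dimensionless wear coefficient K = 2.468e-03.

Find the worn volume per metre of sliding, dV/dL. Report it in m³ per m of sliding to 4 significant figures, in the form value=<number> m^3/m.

Every step runs at full float precision. Intermediates appear rounded — a lone final rounding to four significant digits.
Hardness H = 9.481 GPa = 9.481e+09 Pa.
As SI base values: W = 4.240 N, H = 9.481e+09 Pa, K = 2.468e-03.
Sliding wear rate dV/dL = K·W/H, per unit distance: 2.468e-03 · 4.240 / 9.481e+09 = 1.104e-12 m³/m.

value=1.104e-12 m^3/m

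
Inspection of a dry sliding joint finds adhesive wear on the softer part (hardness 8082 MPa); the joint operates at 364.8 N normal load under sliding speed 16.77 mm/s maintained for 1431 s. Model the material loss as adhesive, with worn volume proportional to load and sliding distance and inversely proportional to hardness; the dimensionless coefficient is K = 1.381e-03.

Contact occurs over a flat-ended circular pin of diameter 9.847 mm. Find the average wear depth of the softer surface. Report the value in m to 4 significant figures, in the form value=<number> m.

value=1.964e-05 m

Intermediate values are displayed rounded, and each operation runs at full float precision; one final rounding, at four significant digits.
Sliding speed v = 16.77 mm/s = 0.01677 m/s. Path length L = v·t = 0.01677 m/s × 1431 s = 24.00 m.
Hardness H = 8082 MPa = 8.082e+09 Pa.
Pin diameter d = 9.847 mm = 0.009847 m. Contact area A = π·d²/4 = π·(0.009847 m)²/4 = 7.615e-05 m².
Working in SI base units: W = 364.8 N, H = 8.082e+09 Pa, K = 1.381e-03.
Volume removed: V = K·W·L/H = 1.381e-03 · 364.8 · 24.00 / 8.082e+09 = 1.496e-09 m³.
Depth h = V/A = 1.496e-09 / 7.615e-05 = 1.964e-05 m.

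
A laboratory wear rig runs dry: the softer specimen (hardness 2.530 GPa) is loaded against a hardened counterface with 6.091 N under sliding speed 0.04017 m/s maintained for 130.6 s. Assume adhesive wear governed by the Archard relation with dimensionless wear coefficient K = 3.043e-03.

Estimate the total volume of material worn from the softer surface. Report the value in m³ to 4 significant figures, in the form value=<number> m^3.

The intermediates are shown rounded — all working math maintains full float precision; rounded once at the end: four significant figures.
Distance L = v·t = 0.04017 m/s × 130.6 s = 5.246 m.
Hardness H = 2.530 GPa = 2.530e+09 Pa.
Restated in SI base units: W = 6.091 N, H = 2.530e+09 Pa, K = 3.043e-03.
Archard relation: V = K·W·L/H = 3.043e-03 · 6.091 · 5.246 / 2.530e+09 = 3.843e-11 m³.

value=3.843e-11 m^3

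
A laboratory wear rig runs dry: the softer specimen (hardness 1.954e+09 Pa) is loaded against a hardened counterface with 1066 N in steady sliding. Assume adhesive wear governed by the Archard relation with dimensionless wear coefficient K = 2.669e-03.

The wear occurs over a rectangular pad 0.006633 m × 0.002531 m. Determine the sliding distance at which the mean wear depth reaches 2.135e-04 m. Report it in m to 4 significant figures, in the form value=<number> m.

Shown intermediates are rounded, and each operation runs at full float precision. Rounded just once: 4 significant figures.
Contact area A = 0.006633 m × 0.002531 m = 1.679e-05 m².
Expressed in SI base units: W = 1066 N, H = 1.954e+09 Pa, K = 2.669e-03.
Volume at the limit: V_lim = h_lim·A = 2.135e-04 · 1.679e-05 = 3.584e-09 m³.
Life L = V_lim·H/(K·W) = 3.584e-09 · 1.954e+09 / (2.669e-03 · 1066) = 2.462 m.

value=2.462 m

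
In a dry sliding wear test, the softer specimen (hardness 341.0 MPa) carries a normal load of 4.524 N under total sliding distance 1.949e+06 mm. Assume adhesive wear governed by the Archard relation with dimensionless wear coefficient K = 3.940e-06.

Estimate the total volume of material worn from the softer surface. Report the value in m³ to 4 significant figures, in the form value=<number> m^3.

The algebra holds full precision, and the intermediates are printed rounded; a lone final rounding: four significant digits.
Convert: Sliding distance L = 1.949e+06 mm = 1949 m.
Convert: Hardness H = 341.0 MPa = 3.410e+08 Pa.
In SI base units, W = 4.524 N, H = 3.410e+08 Pa, K = 3.940e-06.
Worn volume V = K·W·L/H = 3.940e-06 · 4.524 · 1949 / 3.410e+08 = 1.019e-10 m³.

value=1.019e-10 m^3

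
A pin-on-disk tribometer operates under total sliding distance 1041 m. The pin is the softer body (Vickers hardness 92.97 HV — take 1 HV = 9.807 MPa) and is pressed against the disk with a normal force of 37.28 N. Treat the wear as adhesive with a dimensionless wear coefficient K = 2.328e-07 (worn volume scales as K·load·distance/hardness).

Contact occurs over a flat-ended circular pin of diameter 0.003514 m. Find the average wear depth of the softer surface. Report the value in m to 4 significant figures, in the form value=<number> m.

The computation holds full precision — intermediates are printed rounded — one final rounding to 4 significant digits.
Convert: Hardness H = 92.97 HV × 9.807 MPa/HV = 911.8 MPa = 9.118e+08 Pa.
Convert: Contact area A = π·d²/4 = π·(0.003514 m)²/4 = 9.698e-06 m².
Expressed in SI base units: W = 37.28 N, H = 9.118e+08 Pa, K = 2.328e-07.
Archard volume V = K·W·L/H = 2.328e-07 · 37.28 · 1041 / 9.118e+08 = 9.909e-12 m³.
Mean depth h = V/A = 9.909e-12 / 9.698e-06 = 1.022e-06 m.

value=1.022e-06 m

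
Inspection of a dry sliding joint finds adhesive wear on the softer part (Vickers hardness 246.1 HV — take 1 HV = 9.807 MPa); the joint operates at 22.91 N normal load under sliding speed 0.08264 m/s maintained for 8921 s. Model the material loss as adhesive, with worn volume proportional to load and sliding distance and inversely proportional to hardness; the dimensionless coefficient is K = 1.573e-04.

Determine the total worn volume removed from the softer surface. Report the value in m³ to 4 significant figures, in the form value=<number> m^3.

Every step holds exact precision; the intermediates are shown rounded; a single final rounding to four significant figures.
Convert: Total distance L = v·t = 0.08264 m/s × 8921 s = 737.2 m.
Convert: Hardness H = 246.1 HV × 9.807 MPa/HV = 2414 MPa = 2.414e+09 Pa.
In SI base units: W = 22.91 N, H = 2.414e+09 Pa, K = 1.573e-04.
By Archard's law, V = K·W·L/H = 1.573e-04 · 22.91 · 737.2 / 2.414e+09 = 1.101e-09 m³.

value=1.101e-09 m^3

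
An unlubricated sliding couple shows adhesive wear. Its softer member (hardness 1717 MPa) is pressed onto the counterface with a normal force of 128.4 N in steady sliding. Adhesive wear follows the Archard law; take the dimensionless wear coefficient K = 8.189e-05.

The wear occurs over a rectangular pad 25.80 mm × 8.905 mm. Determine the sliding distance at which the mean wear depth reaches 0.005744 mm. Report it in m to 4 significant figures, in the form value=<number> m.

All working math holds exact precision — displayed values are rounded, and rounded once at the end to 4 significant figures.
Convert: Hardness H = 1717 MPa = 1.717e+09 Pa.
Convert: Pad sides 25.80 mm × 8.905 mm = 0.02580 m × 0.008905 m. Contact area A = 0.02580 m × 0.008905 m = 2.297e-04 m².
Convert: Depth limit h_lim = 0.005744 mm = 5.744e-06 m.
As SI base values: W = 128.4 N, H = 1.717e+09 Pa, K = 8.189e-05.
Limit volume V_lim = h_lim·A = 5.744e-06 · 2.297e-04 = 1.320e-09 m³.
Inverting, life L = V_lim·H/(K·W) = 1.320e-09 · 1.717e+09 / (8.189e-05 · 128.4) = 215.5 m.

value=215.5 m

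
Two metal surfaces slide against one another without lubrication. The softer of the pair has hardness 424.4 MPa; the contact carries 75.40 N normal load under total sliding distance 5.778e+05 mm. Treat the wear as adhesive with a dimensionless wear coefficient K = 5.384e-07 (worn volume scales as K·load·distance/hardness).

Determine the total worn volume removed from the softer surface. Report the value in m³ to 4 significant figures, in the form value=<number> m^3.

All arithmetic keeps exact precision. Quoted intermediates are rounded, and a lone final rounding, at 4 significant figures.
Convert: The distance L = 5.778e+05 mm = 577.8 m.
Convert: Hardness H = 424.4 MPa = 4.244e+08 Pa.
In SI base units, W = 75.40 N, H = 4.244e+08 Pa, K = 5.384e-07.
Archard relation: V = K·W·L/H = 5.384e-07 · 75.40 · 577.8 / 4.244e+08 = 5.527e-11 m³.

value=5.527e-11 m^3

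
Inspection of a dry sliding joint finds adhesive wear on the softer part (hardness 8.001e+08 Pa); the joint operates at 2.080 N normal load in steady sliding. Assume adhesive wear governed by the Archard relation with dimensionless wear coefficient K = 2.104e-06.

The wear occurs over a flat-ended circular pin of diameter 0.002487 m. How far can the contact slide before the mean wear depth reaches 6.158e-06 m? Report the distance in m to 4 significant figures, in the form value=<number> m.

value=5469 m

All arithmetic runs at full precision. Quoted intermediates are rounded, and rounded once at the end to 4 significant figures.
Contact area A = π·d²/4 = π·(0.002487 m)²/4 = 4.858e-06 m².
Restated in SI base units: W = 2.080 N, H = 8.001e+08 Pa, K = 2.104e-06.
Permissible volume V_lim = h_lim·A = 6.158e-06 · 4.858e-06 = 2.991e-11 m³.
Life L = V_lim·H/(K·W) = 2.991e-11 · 8.001e+08 / (2.104e-06 · 2.080) = 5469 m.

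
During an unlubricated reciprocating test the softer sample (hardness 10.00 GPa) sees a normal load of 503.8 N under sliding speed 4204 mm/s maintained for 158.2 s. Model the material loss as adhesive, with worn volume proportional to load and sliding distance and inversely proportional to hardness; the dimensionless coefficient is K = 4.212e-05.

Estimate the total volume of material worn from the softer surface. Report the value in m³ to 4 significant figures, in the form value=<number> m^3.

The intermediates are printed rounded; all arithmetic holds full float precision — a lone final rounding to 4 significant figures.
Sliding speed v = 4204 mm/s = 4.204 m/s. Distance L = v·t = 4.204 m/s × 158.2 s = 665.1 m.
Hardness H = 10.00 GPa = 1.000e+10 Pa.
Working in SI base units: W = 503.8 N, H = 1.000e+10 Pa, K = 4.212e-05.
Archard relation: V = K·W·L/H = 4.212e-05 · 503.8 · 665.1 / 1.000e+10 = 1.411e-09 m³.

value=1.411e-09 m^3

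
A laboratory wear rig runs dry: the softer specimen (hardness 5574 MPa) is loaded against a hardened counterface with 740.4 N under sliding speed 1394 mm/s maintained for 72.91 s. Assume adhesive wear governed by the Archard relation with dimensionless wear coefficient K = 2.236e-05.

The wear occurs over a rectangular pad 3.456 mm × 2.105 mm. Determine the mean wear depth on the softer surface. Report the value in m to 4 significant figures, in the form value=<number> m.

value=4.149e-05 m

The intermediates are displayed rounded. The algebra holds full precision — rounded just once to four significant figures.
Convert: Sliding speed v = 1394 mm/s = 1.394 m/s. Path length L = v·t = 1.394 m/s × 72.91 s = 101.6 m.
Convert: Hardness H = 5574 MPa = 5.574e+09 Pa.
Convert: Pad sides 3.456 mm × 2.105 mm = 0.003456 m × 0.002105 m. Contact area A = 0.003456 m × 0.002105 m = 7.275e-06 m².
In SI base units, W = 740.4 N, H = 5.574e+09 Pa, K = 2.236e-05.
Worn volume V = K·W·L/H = 2.236e-05 · 740.4 · 101.6 / 5.574e+09 = 3.019e-10 m³.
Depth of wear h = V/A = 3.019e-10 / 7.275e-06 = 4.149e-05 m.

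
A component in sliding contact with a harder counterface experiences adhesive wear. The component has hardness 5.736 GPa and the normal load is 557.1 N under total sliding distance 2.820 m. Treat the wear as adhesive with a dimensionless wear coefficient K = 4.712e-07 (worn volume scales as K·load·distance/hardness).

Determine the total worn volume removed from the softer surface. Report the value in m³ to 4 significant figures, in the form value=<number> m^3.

value=1.291e-13 m^3

Each operation runs at full float precision; quoted intermediates are rounded, and a single final rounding to 4 significant digits.
Hardness H = 5.736 GPa = 5.736e+09 Pa.
SI base units throughout: W = 557.1 N, H = 5.736e+09 Pa, K = 4.712e-07.
The Archard volume V = K·W·L/H = 4.712e-07 · 557.1 · 2.820 / 5.736e+09 = 1.291e-13 m³.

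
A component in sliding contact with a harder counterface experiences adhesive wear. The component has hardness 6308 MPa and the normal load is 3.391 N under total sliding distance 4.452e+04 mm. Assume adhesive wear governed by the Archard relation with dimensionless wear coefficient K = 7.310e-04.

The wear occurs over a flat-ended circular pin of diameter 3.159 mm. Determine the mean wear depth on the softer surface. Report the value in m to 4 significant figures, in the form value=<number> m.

Intermediate values are printed rounded — all working math runs at full precision; one final rounding: 4 significant figures.
Convert: The distance L = 4.452e+04 mm = 44.52 m.
Convert: Hardness H = 6308 MPa = 6.308e+09 Pa.
Convert: Pin diameter d = 3.159 mm = 0.003159 m. Contact area A = π·d²/4 = π·(0.003159 m)²/4 = 7.838e-06 m².
As SI base values: W = 3.391 N, H = 6.308e+09 Pa, K = 7.310e-04.
By Archard's law, V = K·W·L/H = 7.310e-04 · 3.391 · 44.52 / 6.308e+09 = 1.749e-11 m³.
Average depth h = V/A = 1.749e-11 / 7.838e-06 = 2.232e-06 m.

value=2.232e-06 m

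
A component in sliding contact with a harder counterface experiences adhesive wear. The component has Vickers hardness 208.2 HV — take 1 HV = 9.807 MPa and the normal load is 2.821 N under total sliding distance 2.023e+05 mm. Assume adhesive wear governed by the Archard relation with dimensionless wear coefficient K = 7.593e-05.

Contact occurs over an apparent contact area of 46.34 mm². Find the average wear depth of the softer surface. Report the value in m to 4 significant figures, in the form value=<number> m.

value=4.580e-07 m

Intermediates are shown rounded, and the computation runs at exact precision, and one final rounding, at 4 significant digits.
Distance covered L = 2.023e+05 mm = 202.3 m.
Hardness H = 208.2 HV × 9.807 MPa/HV = 2042 MPa = 2.042e+09 Pa.
Contact area A = 46.34 mm² = 4.634e-05 m².
As SI base values: W = 2.821 N, H = 2.042e+09 Pa, K = 7.593e-05.
Apply Archard: V = K·W·L/H = 7.593e-05 · 2.821 · 202.3 / 2.042e+09 = 2.122e-11 m³.
Depth of wear h = V/A = 2.122e-11 / 4.634e-05 = 4.580e-07 m.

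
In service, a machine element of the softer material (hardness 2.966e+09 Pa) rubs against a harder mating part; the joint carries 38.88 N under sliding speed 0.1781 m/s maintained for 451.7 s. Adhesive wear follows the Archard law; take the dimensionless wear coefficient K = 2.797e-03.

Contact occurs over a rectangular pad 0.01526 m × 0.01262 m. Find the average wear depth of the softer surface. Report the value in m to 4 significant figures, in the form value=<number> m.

Intermediates are printed rounded. The algebra keeps full float precision — rounded once at the end, at 4 significant figures.
Convert: The distance L = v·t = 0.1781 m/s × 451.7 s = 80.45 m.
Convert: Contact area A = 0.01526 m × 0.01262 m = 1.926e-04 m².
Working in SI base units: W = 38.88 N, H = 2.966e+09 Pa, K = 2.797e-03.
Apply Archard: V = K·W·L/H = 2.797e-03 · 38.88 · 80.45 / 2.966e+09 = 2.950e-09 m³.
Mean depth h = V/A = 2.950e-09 / 1.926e-04 = 1.532e-05 m.

value=1.532e-05 m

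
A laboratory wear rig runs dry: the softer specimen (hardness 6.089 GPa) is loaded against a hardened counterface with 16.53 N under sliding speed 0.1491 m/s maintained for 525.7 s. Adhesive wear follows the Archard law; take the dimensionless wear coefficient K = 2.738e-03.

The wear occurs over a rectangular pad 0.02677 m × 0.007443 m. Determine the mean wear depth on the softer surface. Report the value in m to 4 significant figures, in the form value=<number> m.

value=2.924e-06 m

The computation holds full precision — the intermediates appear rounded — one last rounding to four significant figures.
Convert: Path length L = v·t = 0.1491 m/s × 525.7 s = 78.38 m.
Convert: Hardness H = 6.089 GPa = 6.089e+09 Pa.
Convert: Contact area A = 0.02677 m × 0.007443 m = 1.992e-04 m².
SI base units throughout: W = 16.53 N, H = 6.089e+09 Pa, K = 2.738e-03.
Archard volume V = K·W·L/H = 2.738e-03 · 16.53 · 78.38 / 6.089e+09 = 5.826e-10 m³.
Depth h = V/A = 5.826e-10 / 1.992e-04 = 2.924e-06 m.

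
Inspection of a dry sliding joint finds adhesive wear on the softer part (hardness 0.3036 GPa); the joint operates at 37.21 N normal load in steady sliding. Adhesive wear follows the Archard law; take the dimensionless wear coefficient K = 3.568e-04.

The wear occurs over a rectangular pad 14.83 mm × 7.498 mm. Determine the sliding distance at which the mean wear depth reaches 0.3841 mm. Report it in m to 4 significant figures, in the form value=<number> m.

value=976.7 m

Every step carries exact precision; the intermediates are printed rounded — a single final rounding, at 4 significant digits.
Hardness H = 0.3036 GPa = 3.036e+08 Pa.
Pad sides 14.83 mm × 7.498 mm = 0.01483 m × 0.007498 m. Contact area A = 0.01483 m × 0.007498 m = 1.112e-04 m².
Depth limit h_lim = 0.3841 mm = 3.841e-04 m.
As SI base values: W = 37.21 N, H = 3.036e+08 Pa, K = 3.568e-04.
Permissible volume V_lim = h_lim·A = 3.841e-04 · 1.112e-04 = 4.271e-08 m³.
So the life L = V_lim·H/(K·W) = 4.271e-08 · 3.036e+08 / (3.568e-04 · 37.21) = 976.7 m.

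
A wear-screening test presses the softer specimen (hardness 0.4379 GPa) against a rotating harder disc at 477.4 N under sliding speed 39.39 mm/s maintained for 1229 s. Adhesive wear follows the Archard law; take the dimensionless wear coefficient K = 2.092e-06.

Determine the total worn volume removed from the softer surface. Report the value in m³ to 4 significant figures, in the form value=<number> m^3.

value=1.104e-10 m^3

The computation holds full precision, and displayed values are rounded. Rounded just once to four significant figures.
Sliding speed v = 39.39 mm/s = 0.03939 m/s. Path length L = v·t = 0.03939 m/s × 1229 s = 48.41 m.
Hardness H = 0.4379 GPa = 4.379e+08 Pa.
Restated in SI base units: W = 477.4 N, H = 4.379e+08 Pa, K = 2.092e-06.
Worn volume V = K·W·L/H = 2.092e-06 · 477.4 · 48.41 / 4.379e+08 = 1.104e-10 m³.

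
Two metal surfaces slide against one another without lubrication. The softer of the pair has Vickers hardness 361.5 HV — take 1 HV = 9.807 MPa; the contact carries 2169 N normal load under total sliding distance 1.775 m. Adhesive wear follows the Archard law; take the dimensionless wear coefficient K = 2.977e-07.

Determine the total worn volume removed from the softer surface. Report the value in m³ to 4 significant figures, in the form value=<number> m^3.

value=3.233e-13 m^3

Intermediate values are displayed rounded. All arithmetic holds full float precision; a single final rounding: four significant digits.
Hardness H = 361.5 HV × 9.807 MPa/HV = 3545 MPa = 3.545e+09 Pa.
In SI base units: W = 2169 N, H = 3.545e+09 Pa, K = 2.977e-07.
Apply Archard: V = K·W·L/H = 2.977e-07 · 2169 · 1.775 / 3.545e+09 = 3.233e-13 m³.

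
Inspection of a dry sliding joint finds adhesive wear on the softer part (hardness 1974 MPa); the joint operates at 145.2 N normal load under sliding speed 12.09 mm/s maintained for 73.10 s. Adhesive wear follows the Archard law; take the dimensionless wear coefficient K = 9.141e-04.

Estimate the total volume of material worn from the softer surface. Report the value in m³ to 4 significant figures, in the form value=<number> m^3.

All arithmetic runs at full float precision. Intermediates are printed rounded — one last rounding, at four significant digits.
Convert: Sliding speed v = 12.09 mm/s = 0.01209 m/s. Path length L = v·t = 0.01209 m/s × 73.10 s = 0.8838 m.
Convert: Hardness H = 1974 MPa = 1.974e+09 Pa.
Restated in SI base units: W = 145.2 N, H = 1.974e+09 Pa, K = 9.141e-04.
By Archard's law, V = K·W·L/H = 9.141e-04 · 145.2 · 0.8838 / 1.974e+09 = 5.942e-11 m³.

value=5.942e-11 m^3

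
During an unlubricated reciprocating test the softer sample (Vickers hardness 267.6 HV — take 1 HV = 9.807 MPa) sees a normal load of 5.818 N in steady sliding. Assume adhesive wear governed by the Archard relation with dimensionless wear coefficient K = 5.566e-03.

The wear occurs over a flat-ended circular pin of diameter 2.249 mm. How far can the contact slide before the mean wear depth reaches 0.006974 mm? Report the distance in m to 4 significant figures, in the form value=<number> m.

value=2.245 m

The intermediates appear rounded. All arithmetic keeps full float precision, and one final rounding: four significant figures.
Convert: Hardness H = 267.6 HV × 9.807 MPa/HV = 2624 MPa = 2.624e+09 Pa.
Convert: Pin diameter d = 2.249 mm = 0.002249 m. Contact area A = π·d²/4 = π·(0.002249 m)²/4 = 3.973e-06 m².
Convert: Depth limit h_lim = 0.006974 mm = 6.974e-06 m.
Collected in SI base units: W = 5.818 N, H = 2.624e+09 Pa, K = 5.566e-03.
Wearable volume V_lim = h_lim·A = 6.974e-06 · 3.973e-06 = 2.770e-11 m³.
Inverting, life L = V_lim·H/(K·W) = 2.770e-11 · 2.624e+09 / (5.566e-03 · 5.818) = 2.245 m.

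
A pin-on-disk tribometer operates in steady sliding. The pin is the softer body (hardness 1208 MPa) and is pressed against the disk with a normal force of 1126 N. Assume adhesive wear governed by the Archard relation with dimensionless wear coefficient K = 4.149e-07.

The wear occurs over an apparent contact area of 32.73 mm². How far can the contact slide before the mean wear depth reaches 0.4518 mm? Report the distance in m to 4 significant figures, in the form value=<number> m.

value=3.824e+04 m

The intermediates are shown rounded, and the computation keeps full precision. Rounded just once: four significant digits.
Hardness H = 1208 MPa = 1.208e+09 Pa.
Contact area A = 32.73 mm² = 3.273e-05 m².
Depth limit h_lim = 0.4518 mm = 4.518e-04 m.
In SI base units: W = 1126 N, H = 1.208e+09 Pa, K = 4.149e-07.
Wearable volume V_lim = h_lim·A = 4.518e-04 · 3.273e-05 = 1.479e-08 m³.
Thus life L = V_lim·H/(K·W) = 1.479e-08 · 1.208e+09 / (4.149e-07 · 1126) = 3.824e+04 m.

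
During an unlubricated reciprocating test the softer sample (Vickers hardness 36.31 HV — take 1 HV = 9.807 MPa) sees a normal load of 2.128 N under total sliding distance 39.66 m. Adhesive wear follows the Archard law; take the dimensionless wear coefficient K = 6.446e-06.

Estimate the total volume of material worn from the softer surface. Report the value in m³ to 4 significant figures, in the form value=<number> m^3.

value=1.528e-12 m^3

Intermediate values are printed rounded, and all working math keeps full float precision. Rounded once at the end: four significant digits.
Convert: Hardness H = 36.31 HV × 9.807 MPa/HV = 356.1 MPa = 3.561e+08 Pa.
Expressed in SI base units: W = 2.128 N, H = 3.561e+08 Pa, K = 6.446e-06.
Archard volume V = K·W·L/H = 6.446e-06 · 2.128 · 39.66 / 3.561e+08 = 1.528e-12 m³.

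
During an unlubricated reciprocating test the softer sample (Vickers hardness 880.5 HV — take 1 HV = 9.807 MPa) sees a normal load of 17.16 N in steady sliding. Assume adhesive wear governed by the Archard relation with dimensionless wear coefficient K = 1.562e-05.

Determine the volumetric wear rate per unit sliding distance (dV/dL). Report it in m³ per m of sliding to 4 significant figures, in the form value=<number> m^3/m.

All working math carries exact precision, and intermediates appear rounded. Rounded just once: 4 significant figures.
Convert: Hardness H = 880.5 HV × 9.807 MPa/HV = 8635 MPa = 8.635e+09 Pa.
As SI base values: W = 17.16 N, H = 8.635e+09 Pa, K = 1.562e-05.
Rate of wear dV/dL = K·W/H: 1.562e-05 · 17.16 / 8.635e+09 = 3.104e-14 m³/m.

value=3.104e-14 m^3/m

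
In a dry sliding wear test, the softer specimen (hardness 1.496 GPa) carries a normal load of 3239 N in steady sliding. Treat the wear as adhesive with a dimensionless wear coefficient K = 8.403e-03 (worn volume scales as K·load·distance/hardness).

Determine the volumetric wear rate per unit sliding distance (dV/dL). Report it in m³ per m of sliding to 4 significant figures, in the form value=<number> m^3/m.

value=1.819e-08 m^3/m

All arithmetic maintains full precision, and intermediate values are printed rounded; a lone final rounding: 4 significant digits.
Convert: Hardness H = 1.496 GPa = 1.496e+09 Pa.
Expressed in SI base units: W = 3239 N, H = 1.496e+09 Pa, K = 8.403e-03.
Rate of wear dV/dL = K·W/H, so: 8.403e-03 · 3239 / 1.496e+09 = 1.819e-08 m³/m.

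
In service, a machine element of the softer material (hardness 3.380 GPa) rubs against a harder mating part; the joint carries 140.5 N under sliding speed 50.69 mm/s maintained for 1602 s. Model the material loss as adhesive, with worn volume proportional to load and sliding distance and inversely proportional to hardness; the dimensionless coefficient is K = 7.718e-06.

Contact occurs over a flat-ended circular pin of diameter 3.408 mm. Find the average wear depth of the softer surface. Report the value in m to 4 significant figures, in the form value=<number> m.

value=2.856e-06 m

All working math maintains exact precision — displayed values are rounded. Rounded once at the end to 4 significant figures.
Convert: Sliding speed v = 50.69 mm/s = 0.05069 m/s. The distance L = v·t = 0.05069 m/s × 1602 s = 81.21 m.
Convert: Hardness H = 3.380 GPa = 3.380e+09 Pa.
Convert: Pin diameter d = 3.408 mm = 0.003408 m. Contact area A = π·d²/4 = π·(0.003408 m)²/4 = 9.122e-06 m².
In SI base units: W = 140.5 N, H = 3.380e+09 Pa, K = 7.718e-06.
Apply Archard: V = K·W·L/H = 7.718e-06 · 140.5 · 81.21 / 3.380e+09 = 2.605e-11 m³.
Depth h = V/A = 2.605e-11 / 9.122e-06 = 2.856e-06 m.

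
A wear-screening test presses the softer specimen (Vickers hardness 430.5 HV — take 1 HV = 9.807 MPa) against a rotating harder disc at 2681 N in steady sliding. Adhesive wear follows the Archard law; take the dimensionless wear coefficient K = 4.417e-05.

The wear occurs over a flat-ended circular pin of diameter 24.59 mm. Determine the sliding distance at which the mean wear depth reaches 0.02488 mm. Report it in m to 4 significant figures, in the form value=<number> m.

value=421.3 m

Displayed values are rounded, and every step holds exact precision; one final rounding, at 4 significant digits.
Hardness H = 430.5 HV × 9.807 MPa/HV = 4222 MPa = 4.222e+09 Pa.
Pin diameter d = 24.59 mm = 0.02459 m. Contact area A = π·d²/4 = π·(0.02459 m)²/4 = 4.749e-04 m².
Depth limit h_lim = 0.02488 mm = 2.488e-05 m.
SI base units throughout: W = 2681 N, H = 4.222e+09 Pa, K = 4.417e-05.
Wearable volume V_lim = h_lim·A = 2.488e-05 · 4.749e-04 = 1.182e-08 m³.
So the life L = V_lim·H/(K·W) = 1.182e-08 · 4.222e+09 / (4.417e-05 · 2681) = 421.3 m.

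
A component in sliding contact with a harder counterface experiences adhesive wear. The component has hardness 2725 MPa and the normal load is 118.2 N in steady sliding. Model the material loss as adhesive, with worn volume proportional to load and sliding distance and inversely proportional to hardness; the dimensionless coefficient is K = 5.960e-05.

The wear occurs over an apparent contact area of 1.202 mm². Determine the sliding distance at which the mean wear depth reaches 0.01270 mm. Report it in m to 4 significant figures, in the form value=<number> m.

value=5.905 m

Every step holds full precision. Intermediate values appear rounded — rounded just once: 4 significant digits.
Convert: Hardness H = 2725 MPa = 2.725e+09 Pa.
Convert: Contact area A = 1.202 mm² = 1.202e-06 m².
Convert: Depth limit h_lim = 0.01270 mm = 1.270e-05 m.
Expressed in SI base units: W = 118.2 N, H = 2.725e+09 Pa, K = 5.960e-05.
Volume at the limit: V_lim = h_lim·A = 1.270e-05 · 1.202e-06 = 1.527e-11 m³.
Inverting, life L = V_lim·H/(K·W) = 1.527e-11 · 2.725e+09 / (5.960e-05 · 118.2) = 5.905 m.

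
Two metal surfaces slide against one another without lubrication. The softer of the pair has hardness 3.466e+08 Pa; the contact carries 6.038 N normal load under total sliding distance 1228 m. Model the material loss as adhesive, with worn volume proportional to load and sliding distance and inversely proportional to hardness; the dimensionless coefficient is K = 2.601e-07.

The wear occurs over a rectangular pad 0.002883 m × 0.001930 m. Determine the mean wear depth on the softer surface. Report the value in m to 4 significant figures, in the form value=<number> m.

value=1.000e-06 m

Intermediate values are printed rounded; all working math carries full float precision, and a lone final rounding: 4 significant figures.
Contact area A = 0.002883 m × 0.001930 m = 5.564e-06 m².
Working in SI base units: W = 6.038 N, H = 3.466e+08 Pa, K = 2.601e-07.
Volume removed: V = K·W·L/H = 2.601e-07 · 6.038 · 1228 / 3.466e+08 = 5.564e-12 m³.
Depth h = V/A = 5.564e-12 / 5.564e-06 = 1.000e-06 m.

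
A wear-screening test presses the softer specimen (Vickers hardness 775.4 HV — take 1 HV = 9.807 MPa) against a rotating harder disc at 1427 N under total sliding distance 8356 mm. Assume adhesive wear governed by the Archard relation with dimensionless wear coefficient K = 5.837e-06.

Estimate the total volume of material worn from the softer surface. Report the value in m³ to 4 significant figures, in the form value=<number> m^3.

value=9.153e-12 m^3

Every step carries full float precision, and shown intermediates are rounded; a single final rounding to 4 significant figures.
Convert: Distance L = 8356 mm = 8.356 m.
Convert: Hardness H = 775.4 HV × 9.807 MPa/HV = 7604 MPa = 7.604e+09 Pa.
As SI base values: W = 1427 N, H = 7.604e+09 Pa, K = 5.837e-06.
By Archard's law, V = K·W·L/H = 5.837e-06 · 1427 · 8.356 / 7.604e+09 = 9.153e-12 m³.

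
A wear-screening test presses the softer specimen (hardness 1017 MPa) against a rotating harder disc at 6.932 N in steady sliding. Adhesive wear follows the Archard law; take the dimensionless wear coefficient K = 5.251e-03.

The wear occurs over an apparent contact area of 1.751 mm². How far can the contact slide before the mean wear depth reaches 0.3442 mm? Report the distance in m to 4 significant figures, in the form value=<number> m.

value=16.84 m

Intermediate values are printed rounded; the algebra carries full float precision. Rounded just once to four significant figures.
Hardness H = 1017 MPa = 1.017e+09 Pa.
Contact area A = 1.751 mm² = 1.751e-06 m².
Depth limit h_lim = 0.3442 mm = 3.442e-04 m.
In SI base units, W = 6.932 N, H = 1.017e+09 Pa, K = 5.251e-03.
Limit volume V_lim = h_lim·A = 3.442e-04 · 1.751e-06 = 6.027e-10 m³.
Thus life L = V_lim·H/(K·W) = 6.027e-10 · 1.017e+09 / (5.251e-03 · 6.932) = 16.84 m.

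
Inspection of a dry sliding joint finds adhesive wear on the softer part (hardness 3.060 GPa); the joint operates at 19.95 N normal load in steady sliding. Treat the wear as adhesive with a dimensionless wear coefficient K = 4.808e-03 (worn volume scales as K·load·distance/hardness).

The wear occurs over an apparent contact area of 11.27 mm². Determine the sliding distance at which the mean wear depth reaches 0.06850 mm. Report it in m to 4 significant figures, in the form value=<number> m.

value=24.63 m

Every step carries full float precision. The intermediates are printed rounded, and rounded once at the end to four significant digits.
Convert: Hardness H = 3.060 GPa = 3.060e+09 Pa.
Convert: Contact area A = 11.27 mm² = 1.127e-05 m².
Convert: Depth limit h_lim = 0.06850 mm = 6.850e-05 m.
In SI base units, W = 19.95 N, H = 3.060e+09 Pa, K = 4.808e-03.
At the depth limit, V_lim = h_lim·A = 6.850e-05 · 1.127e-05 = 7.720e-10 m³.
Inverting, life L = V_lim·H/(K·W) = 7.720e-10 · 3.060e+09 / (4.808e-03 · 19.95) = 24.63 m.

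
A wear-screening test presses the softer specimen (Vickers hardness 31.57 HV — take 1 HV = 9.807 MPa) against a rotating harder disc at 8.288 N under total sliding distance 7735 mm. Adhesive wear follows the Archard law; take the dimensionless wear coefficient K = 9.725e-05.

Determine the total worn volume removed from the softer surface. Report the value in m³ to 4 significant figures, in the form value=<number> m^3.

All arithmetic keeps exact precision; the intermediates are printed rounded; rounded just once to four significant digits.
Convert: The distance L = 7735 mm = 7.735 m.
Convert: Hardness H = 31.57 HV × 9.807 MPa/HV = 309.6 MPa = 3.096e+08 Pa.
In SI base units, W = 8.288 N, H = 3.096e+08 Pa, K = 9.725e-05.
Archard relation: V = K·W·L/H = 9.725e-05 · 8.288 · 7.735 / 3.096e+08 = 2.014e-11 m³.

value=2.014e-11 m^3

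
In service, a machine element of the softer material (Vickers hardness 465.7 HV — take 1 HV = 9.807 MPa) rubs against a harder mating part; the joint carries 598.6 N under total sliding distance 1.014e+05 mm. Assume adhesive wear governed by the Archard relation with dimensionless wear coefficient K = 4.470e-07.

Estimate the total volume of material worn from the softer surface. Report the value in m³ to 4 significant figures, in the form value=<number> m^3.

value=5.941e-12 m^3

Every step maintains exact precision. Intermediates are displayed rounded. Rounded just once, at 4 significant figures.
Distance covered L = 1.014e+05 mm = 101.4 m.
Hardness H = 465.7 HV × 9.807 MPa/HV = 4567 MPa = 4.567e+09 Pa.
As SI base values: W = 598.6 N, H = 4.567e+09 Pa, K = 4.470e-07.
Archard volume V = K·W·L/H = 4.470e-07 · 598.6 · 101.4 / 4.567e+09 = 5.941e-12 m³.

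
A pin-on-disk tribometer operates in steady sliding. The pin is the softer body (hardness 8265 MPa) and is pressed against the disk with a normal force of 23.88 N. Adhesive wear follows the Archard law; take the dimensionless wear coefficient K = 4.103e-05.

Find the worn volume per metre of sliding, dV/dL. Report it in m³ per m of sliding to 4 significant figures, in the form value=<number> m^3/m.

Intermediate values appear rounded. Each operation maintains full float precision; one final rounding: four significant figures.
Convert: Hardness H = 8265 MPa = 8.265e+09 Pa.
Working in SI base units: W = 23.88 N, H = 8.265e+09 Pa, K = 4.103e-05.
The wear rate dV/dL = K·W/H, per unit distance: 4.103e-05 · 23.88 / 8.265e+09 = 1.185e-13 m³/m.

value=1.185e-13 m^3/m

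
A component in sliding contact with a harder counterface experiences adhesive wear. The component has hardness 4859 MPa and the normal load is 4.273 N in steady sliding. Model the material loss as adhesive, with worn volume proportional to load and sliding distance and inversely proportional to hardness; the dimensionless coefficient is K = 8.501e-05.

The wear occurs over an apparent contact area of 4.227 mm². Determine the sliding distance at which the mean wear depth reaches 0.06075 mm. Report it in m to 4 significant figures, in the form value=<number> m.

The algebra maintains full float precision, and intermediate values are shown rounded, and rounded just once, at four significant figures.
Hardness H = 4859 MPa = 4.859e+09 Pa.
Contact area A = 4.227 mm² = 4.227e-06 m².
Depth limit h_lim = 0.06075 mm = 6.075e-05 m.
Expressed in SI base units: W = 4.273 N, H = 4.859e+09 Pa, K = 8.501e-05.
Wearable volume V_lim = h_lim·A = 6.075e-05 · 4.227e-06 = 2.568e-10 m³.
Life L = V_lim·H/(K·W) = 2.568e-10 · 4.859e+09 / (8.501e-05 · 4.273) = 3435 m.

value=3435 m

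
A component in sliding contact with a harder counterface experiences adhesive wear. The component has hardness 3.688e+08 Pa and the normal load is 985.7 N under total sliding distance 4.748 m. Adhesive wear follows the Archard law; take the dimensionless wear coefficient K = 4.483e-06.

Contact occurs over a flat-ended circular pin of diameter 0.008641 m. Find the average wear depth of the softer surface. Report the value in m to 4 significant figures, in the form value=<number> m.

The intermediates are displayed rounded. Every step carries full float precision; a single final rounding, at four significant figures.
Convert: Contact area A = π·d²/4 = π·(0.008641 m)²/4 = 5.864e-05 m².
As SI base values: W = 985.7 N, H = 3.688e+08 Pa, K = 4.483e-06.
Volume removed: V = K·W·L/H = 4.483e-06 · 985.7 · 4.748 / 3.688e+08 = 5.689e-11 m³.
Depth of wear h = V/A = 5.689e-11 / 5.864e-05 = 9.701e-07 m.

value=9.701e-07 m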